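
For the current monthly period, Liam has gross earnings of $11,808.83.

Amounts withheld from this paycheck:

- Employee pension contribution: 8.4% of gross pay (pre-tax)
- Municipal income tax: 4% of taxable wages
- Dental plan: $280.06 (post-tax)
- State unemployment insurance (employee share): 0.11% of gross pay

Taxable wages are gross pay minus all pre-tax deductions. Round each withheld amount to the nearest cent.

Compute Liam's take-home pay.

$10,091.16

Employee pension contribution: $11,808.83 × 0.084 = $991.94
Taxable wages = $11,808.83 − $991.94 = $10,816.89
Municipal income tax: $10,816.89 × 0.04 = $432.68
State unemployment insurance (employee share): $11,808.83 × 0.0011 = $12.99
Dental plan: $280.06
Total deductions = $991.94 + $432.68 + $12.99 + $280.06 = $1,717.67
Net pay = $11,808.83 − $1,717.67 = $10,091.16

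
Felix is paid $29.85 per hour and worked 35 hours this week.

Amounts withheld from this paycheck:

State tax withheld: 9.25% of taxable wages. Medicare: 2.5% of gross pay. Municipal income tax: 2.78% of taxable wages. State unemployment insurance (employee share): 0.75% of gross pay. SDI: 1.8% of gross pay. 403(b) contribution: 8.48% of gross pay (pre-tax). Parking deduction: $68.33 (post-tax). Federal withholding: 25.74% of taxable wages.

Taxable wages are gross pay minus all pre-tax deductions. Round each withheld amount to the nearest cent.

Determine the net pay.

$473.92

Gross pay: 35 × $29.85 = $1044.75
403(b) contribution: $1044.75 × 0.0848 = $88.59
Taxable wages = $1044.75 − $88.59 = $956.16
Municipal income tax: $956.16 × 0.0278 = $26.58
State tax withheld: $956.16 × 0.0925 = $88.44
Federal withholding: $956.16 × 0.2574 = $246.12
SDI: $1044.75 × 0.018 = $18.81
State unemployment insurance (employee share): $1044.75 × 0.0075 = $7.84
Medicare: $1044.75 × 0.025 = $26.12
Parking deduction: $68.33
Total deductions = $88.59 + $26.58 + $88.44 + $246.12 + $18.81 + $7.84 + $26.12 + $68.33 = $570.83
Net pay = $1044.75 − $570.83 = $473.92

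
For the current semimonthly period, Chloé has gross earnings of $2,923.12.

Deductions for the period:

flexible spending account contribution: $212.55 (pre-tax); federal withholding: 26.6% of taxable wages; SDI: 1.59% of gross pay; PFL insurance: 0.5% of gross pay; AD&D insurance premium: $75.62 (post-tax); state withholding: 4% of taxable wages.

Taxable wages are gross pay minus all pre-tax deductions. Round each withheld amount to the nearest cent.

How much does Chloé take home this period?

Flexible spending account contribution: $212.55
Taxable wages = $2,923.12 − $212.55 = $2,710.57
Federal withholding: $2,710.57 × 0.266 = $721.01
State withholding: $2,710.57 × 0.04 = $108.42
PFL insurance: $2,923.12 × 0.005 = $14.62
SDI: $2,923.12 × 0.0159 = $46.48
AD&D insurance premium: $75.62
Total deductions = $212.55 + $721.01 + $108.42 + $14.62 + $46.48 + $75.62 = $1,178.70
Net pay = $2,923.12 − $1,178.70 = $1,744.42

$1,744.42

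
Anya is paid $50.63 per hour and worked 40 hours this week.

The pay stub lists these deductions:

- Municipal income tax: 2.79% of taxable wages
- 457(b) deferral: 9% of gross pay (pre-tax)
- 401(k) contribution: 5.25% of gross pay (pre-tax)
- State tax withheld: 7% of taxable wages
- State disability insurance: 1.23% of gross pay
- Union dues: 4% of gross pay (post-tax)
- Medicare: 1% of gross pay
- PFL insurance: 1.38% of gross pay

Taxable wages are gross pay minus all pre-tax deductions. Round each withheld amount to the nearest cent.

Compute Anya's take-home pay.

$1,412.48

Gross pay: 40 × $50.63 = $2,025.20
401(k) contribution: $2,025.20 × 0.0525 = $106.32
457(b) deferral: $2,025.20 × 0.09 = $182.27
Pre-tax total = $106.32 + $182.27 = $288.59
Taxable wages = $2,025.20 − $288.59 = $1,736.61
State tax withheld: $1,736.61 × 0.07 = $121.56
Municipal income tax: $1,736.61 × 0.0279 = $48.45
PFL insurance: $2,025.20 × 0.0138 = $27.95
Medicare: $2,025.20 × 0.01 = $20.25
State disability insurance: $2,025.20 × 0.0123 = $24.91
Union dues: $2,025.20 × 0.04 = $81.01
Total deductions = $106.32 + $182.27 + $121.56 + $48.45 + $27.95 + $20.25 + $24.91 + $81.01 = $612.72
Net pay = $2,025.20 − $612.72 = $1,412.48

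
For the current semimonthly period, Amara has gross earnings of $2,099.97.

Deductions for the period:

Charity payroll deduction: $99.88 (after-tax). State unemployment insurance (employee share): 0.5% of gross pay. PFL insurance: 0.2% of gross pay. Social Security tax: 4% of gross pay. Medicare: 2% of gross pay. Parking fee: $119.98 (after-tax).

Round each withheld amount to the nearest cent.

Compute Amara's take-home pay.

$1,739.41

Medicare: $2,099.97 × 0.02 = $42.00
State unemployment insurance (employee share): $2,099.97 × 0.005 = $10.50
Social Security tax: $2,099.97 × 0.04 = $84.00
PFL insurance: $2,099.97 × 0.002 = $4.20
Charity payroll deduction: $99.88
Parking fee: $119.98
Total deductions = $42.00 + $10.50 + $84.00 + $4.20 + $99.88 + $119.98 = $360.56
Net pay = $2,099.97 − $360.56 = $1,739.41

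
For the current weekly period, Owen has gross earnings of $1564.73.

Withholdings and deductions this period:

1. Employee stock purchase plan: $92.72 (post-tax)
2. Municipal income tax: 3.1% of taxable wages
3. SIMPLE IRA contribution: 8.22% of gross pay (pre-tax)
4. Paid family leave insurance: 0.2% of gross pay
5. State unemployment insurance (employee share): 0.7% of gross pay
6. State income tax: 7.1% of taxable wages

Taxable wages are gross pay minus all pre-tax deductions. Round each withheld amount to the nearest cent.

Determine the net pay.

SIMPLE IRA contribution: $1564.73 × 0.0822 = $128.62
Taxable wages = $1564.73 − $128.62 = $1436.11
State income tax: $1436.11 × 0.071 = $101.96
Municipal income tax: $1436.11 × 0.031 = $44.52
State unemployment insurance (employee share): $1564.73 × 0.007 = $10.95
Paid family leave insurance: $1564.73 × 0.002 = $3.13
Employee stock purchase plan: $92.72
Total deductions = $128.62 + $101.96 + $44.52 + $10.95 + $3.13 + $92.72 = $381.90
Net pay = $1564.73 − $381.90 = $1182.83

$1182.83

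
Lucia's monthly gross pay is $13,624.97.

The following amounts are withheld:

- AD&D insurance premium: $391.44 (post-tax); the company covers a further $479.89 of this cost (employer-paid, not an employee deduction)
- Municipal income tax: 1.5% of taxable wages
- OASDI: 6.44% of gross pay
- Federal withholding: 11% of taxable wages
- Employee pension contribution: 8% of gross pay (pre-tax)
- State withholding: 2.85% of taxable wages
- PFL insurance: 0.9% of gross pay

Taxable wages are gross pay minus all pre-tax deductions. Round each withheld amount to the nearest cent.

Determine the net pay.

$9,219.34

Employee pension contribution: $13,624.97 × 0.08 = $1,090.00
Taxable wages = $13,624.97 − $1,090.00 = $12,534.97
Municipal income tax: $12,534.97 × 0.015 = $188.02
Federal withholding: $12,534.97 × 0.11 = $1,378.85
State withholding: $12,534.97 × 0.0285 = $357.25
OASDI: $13,624.97 × 0.0644 = $877.45
PFL insurance: $13,624.97 × 0.009 = $122.62
AD&D insurance premium: $391.44
(Employer's $479.89 toward AD&D insurance premium is not withheld from the employee.)
Total deductions = $1,090.00 + $188.02 + $1,378.85 + $357.25 + $877.45 + $122.62 + $391.44 = $4,405.63
Net pay = $13,624.97 − $4,405.63 = $9,219.34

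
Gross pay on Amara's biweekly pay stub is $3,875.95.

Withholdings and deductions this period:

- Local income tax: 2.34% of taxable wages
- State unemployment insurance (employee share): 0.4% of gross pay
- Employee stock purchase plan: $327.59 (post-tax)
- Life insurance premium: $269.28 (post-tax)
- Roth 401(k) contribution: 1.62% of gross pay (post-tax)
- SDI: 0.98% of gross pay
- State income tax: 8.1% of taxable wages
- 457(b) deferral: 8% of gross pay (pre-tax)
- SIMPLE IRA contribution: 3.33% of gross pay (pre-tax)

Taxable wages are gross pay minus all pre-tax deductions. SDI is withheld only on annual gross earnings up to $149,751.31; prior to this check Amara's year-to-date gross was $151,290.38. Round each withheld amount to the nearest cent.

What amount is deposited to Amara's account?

$2,402.84

SIMPLE IRA contribution: $3,875.95 × 0.0333 = $129.07
457(b) deferral: $3,875.95 × 0.08 = $310.08
Pre-tax total = $129.07 + $310.08 = $439.15
Taxable wages = $3,875.95 − $439.15 = $3,436.80
Local income tax: $3,436.80 × 0.0234 = $80.42
State income tax: $3,436.80 × 0.081 = $278.38
SDI: annual cap $149,751.31 already reached (YTD $151,290.38), so $0.00
State unemployment insurance (employee share): $3,875.95 × 0.004 = $15.50
Roth 401(k) contribution: $3,875.95 × 0.0162 = $62.79
Employee stock purchase plan: $327.59
Life insurance premium: $269.28
Total deductions = $129.07 + $310.08 + $80.42 + $278.38 + $0.00 + $15.50 + $62.79 + $327.59 + $269.28 = $1,473.11
Net pay = $3,875.95 − $1,473.11 = $2,402.84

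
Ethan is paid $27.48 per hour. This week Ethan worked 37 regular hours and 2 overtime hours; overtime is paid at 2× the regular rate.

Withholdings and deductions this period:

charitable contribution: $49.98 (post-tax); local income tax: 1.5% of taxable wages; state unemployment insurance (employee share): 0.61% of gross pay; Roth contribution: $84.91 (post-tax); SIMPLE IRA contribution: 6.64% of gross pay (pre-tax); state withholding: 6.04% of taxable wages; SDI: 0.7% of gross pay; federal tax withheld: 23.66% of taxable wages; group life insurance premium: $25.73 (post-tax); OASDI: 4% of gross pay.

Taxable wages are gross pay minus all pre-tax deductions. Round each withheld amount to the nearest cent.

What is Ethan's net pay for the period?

$503.24

Regular pay: 37 × $27.48 = $1,016.76
Overtime pay: 2 × $27.48 × 2 = $109.92
Gross pay = $1,016.76 + $109.92 = $1,126.68
SIMPLE IRA contribution: $1,126.68 × 0.0664 = $74.81
Taxable wages = $1,126.68 − $74.81 = $1,051.87
State withholding: $1,051.87 × 0.0604 = $63.53
Federal tax withheld: $1,051.87 × 0.2366 = $248.87
Local income tax: $1,051.87 × 0.015 = $15.78
OASDI: $1,126.68 × 0.04 = $45.07
SDI: $1,126.68 × 0.007 = $7.89
State unemployment insurance (employee share): $1,126.68 × 0.0061 = $6.87
Group life insurance premium: $25.73
Roth contribution: $84.91
Charitable contribution: $49.98
Total deductions = $74.81 + $63.53 + $248.87 + $15.78 + $45.07 + $7.89 + $6.87 + $25.73 + $84.91 + $49.98 = $623.44
Net pay = $1,126.68 − $623.44 = $503.24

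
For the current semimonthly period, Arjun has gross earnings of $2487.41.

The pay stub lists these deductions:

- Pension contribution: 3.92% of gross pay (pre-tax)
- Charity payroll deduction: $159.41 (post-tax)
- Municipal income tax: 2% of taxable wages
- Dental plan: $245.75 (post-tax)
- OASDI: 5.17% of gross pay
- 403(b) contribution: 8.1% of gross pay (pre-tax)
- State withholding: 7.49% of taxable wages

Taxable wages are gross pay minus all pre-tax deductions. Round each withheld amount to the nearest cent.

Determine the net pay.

$1446.98

Pension contribution: $2487.41 × 0.0392 = $97.51
403(b) contribution: $2487.41 × 0.081 = $201.48
Pre-tax total = $97.51 + $201.48 = $298.99
Taxable wages = $2487.41 − $298.99 = $2188.42
State withholding: $2188.42 × 0.0749 = $163.91
Municipal income tax: $2188.42 × 0.02 = $43.77
OASDI: $2487.41 × 0.0517 = $128.60
Dental plan: $245.75
Charity payroll deduction: $159.41
Total deductions = $97.51 + $201.48 + $163.91 + $43.77 + $128.60 + $245.75 + $159.41 = $1040.43
Net pay = $2487.41 − $1040.43 = $1446.98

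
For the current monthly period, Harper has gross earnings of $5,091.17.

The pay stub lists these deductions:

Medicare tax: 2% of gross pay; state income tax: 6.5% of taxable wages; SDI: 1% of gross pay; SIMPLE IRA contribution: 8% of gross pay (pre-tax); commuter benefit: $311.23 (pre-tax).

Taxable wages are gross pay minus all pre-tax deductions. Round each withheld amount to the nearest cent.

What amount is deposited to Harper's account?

$3,935.70

Commuter benefit: $311.23
SIMPLE IRA contribution: $5,091.17 × 0.08 = $407.29
Pre-tax total = $311.23 + $407.29 = $718.52
Taxable wages = $5,091.17 − $718.52 = $4,372.65
State income tax: $4,372.65 × 0.065 = $284.22
Medicare tax: $5,091.17 × 0.02 = $101.82
SDI: $5,091.17 × 0.01 = $50.91
Total deductions = $311.23 + $407.29 + $284.22 + $101.82 + $50.91 = $1,155.47
Net pay = $5,091.17 − $1,155.47 = $3,935.70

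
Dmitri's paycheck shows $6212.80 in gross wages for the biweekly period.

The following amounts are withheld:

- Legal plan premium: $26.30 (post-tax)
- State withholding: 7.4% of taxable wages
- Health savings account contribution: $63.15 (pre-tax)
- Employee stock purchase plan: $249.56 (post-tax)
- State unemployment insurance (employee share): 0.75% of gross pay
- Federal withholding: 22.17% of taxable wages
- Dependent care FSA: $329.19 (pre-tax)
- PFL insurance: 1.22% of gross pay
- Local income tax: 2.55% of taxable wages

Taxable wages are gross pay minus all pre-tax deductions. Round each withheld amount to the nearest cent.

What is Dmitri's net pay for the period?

Dependent care FSA: $329.19
Health savings account contribution: $63.15
Pre-tax total = $329.19 + $63.15 = $392.34
Taxable wages = $6212.80 − $392.34 = $5820.46
State withholding: $5820.46 × 0.074 = $430.71
Local income tax: $5820.46 × 0.0255 = $148.42
Federal withholding: $5820.46 × 0.2217 = $1290.40
State unemployment insurance (employee share): $6212.80 × 0.0075 = $46.60
PFL insurance: $6212.80 × 0.0122 = $75.80
Legal plan premium: $26.30
Employee stock purchase plan: $249.56
Total deductions = $329.19 + $63.15 + $430.71 + $148.42 + $1290.40 + $46.60 + $75.80 + $26.30 + $249.56 = $2660.13
Net pay = $6212.80 − $2660.13 = $3552.67

$3552.67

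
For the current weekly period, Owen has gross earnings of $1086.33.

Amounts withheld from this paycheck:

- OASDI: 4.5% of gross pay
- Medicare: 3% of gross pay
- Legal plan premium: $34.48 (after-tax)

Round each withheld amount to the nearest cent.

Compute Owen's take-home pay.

$970.38

OASDI: $1086.33 × 0.045 = $48.88
Medicare: $1086.33 × 0.03 = $32.59
Legal plan premium: $34.48
Total deductions = $48.88 + $32.59 + $34.48 = $115.95
Net pay = $1086.33 − $115.95 = $970.38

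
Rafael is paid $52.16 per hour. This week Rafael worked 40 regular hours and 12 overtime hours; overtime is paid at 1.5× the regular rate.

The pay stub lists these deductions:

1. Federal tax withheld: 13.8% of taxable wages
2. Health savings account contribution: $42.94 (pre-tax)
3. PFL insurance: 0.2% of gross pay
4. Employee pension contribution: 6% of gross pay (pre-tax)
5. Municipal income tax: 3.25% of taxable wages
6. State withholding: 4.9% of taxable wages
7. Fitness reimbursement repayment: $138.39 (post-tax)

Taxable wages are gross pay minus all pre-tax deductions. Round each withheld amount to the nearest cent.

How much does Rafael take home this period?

Regular pay: 40 × $52.16 = $2086.40
Overtime pay: 12 × $52.16 × 1.5 = $938.88
Gross pay = $2086.40 + $938.88 = $3025.28
Employee pension contribution: $3025.28 × 0.06 = $181.52
Health savings account contribution: $42.94
Pre-tax total = $181.52 + $42.94 = $224.46
Taxable wages = $3025.28 − $224.46 = $2800.82
Federal tax withheld: $2800.82 × 0.138 = $386.51
State withholding: $2800.82 × 0.049 = $137.24
Municipal income tax: $2800.82 × 0.0325 = $91.03
PFL insurance: $3025.28 × 0.002 = $6.05
Fitness reimbursement repayment: $138.39
Total deductions = $181.52 + $42.94 + $386.51 + $137.24 + $91.03 + $6.05 + $138.39 = $983.68
Net pay = $3025.28 − $983.68 = $2041.60

$2041.60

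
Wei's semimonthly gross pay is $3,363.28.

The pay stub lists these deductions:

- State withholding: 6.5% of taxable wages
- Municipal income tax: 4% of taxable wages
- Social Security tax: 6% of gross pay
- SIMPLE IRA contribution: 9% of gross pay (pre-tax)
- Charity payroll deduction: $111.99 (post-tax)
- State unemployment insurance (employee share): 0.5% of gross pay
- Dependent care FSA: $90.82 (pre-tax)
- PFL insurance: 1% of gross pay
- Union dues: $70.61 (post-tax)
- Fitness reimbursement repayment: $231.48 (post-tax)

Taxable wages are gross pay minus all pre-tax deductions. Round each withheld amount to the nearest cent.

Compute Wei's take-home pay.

Dependent care FSA: $90.82
SIMPLE IRA contribution: $3,363.28 × 0.09 = $302.70
Pre-tax total = $90.82 + $302.70 = $393.52
Taxable wages = $3,363.28 − $393.52 = $2,969.76
Municipal income tax: $2,969.76 × 0.04 = $118.79
State withholding: $2,969.76 × 0.065 = $193.03
Social Security tax: $3,363.28 × 0.06 = $201.80
PFL insurance: $3,363.28 × 0.01 = $33.63
State unemployment insurance (employee share): $3,363.28 × 0.005 = $16.82
Fitness reimbursement repayment: $231.48
Union dues: $70.61
Charity payroll deduction: $111.99
Total deductions = $90.82 + $302.70 + $118.79 + $193.03 + $201.80 + $33.63 + $16.82 + $231.48 + $70.61 + $111.99 = $1,371.67
Net pay = $3,363.28 − $1,371.67 = $1,991.61

$1,991.61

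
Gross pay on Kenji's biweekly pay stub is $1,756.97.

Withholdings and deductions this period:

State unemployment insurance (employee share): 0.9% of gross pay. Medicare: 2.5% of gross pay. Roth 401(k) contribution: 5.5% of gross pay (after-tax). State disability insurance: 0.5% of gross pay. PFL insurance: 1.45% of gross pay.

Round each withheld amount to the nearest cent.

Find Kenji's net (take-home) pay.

Medicare: $1,756.97 × 0.025 = $43.92
State disability insurance: $1,756.97 × 0.005 = $8.78
State unemployment insurance (employee share): $1,756.97 × 0.009 = $15.81
PFL insurance: $1,756.97 × 0.0145 = $25.48
Roth 401(k) contribution: $1,756.97 × 0.055 = $96.63
Total deductions = $43.92 + $8.78 + $15.81 + $25.48 + $96.63 = $190.62
Net pay = $1,756.97 − $190.62 = $1,566.35

$1,566.35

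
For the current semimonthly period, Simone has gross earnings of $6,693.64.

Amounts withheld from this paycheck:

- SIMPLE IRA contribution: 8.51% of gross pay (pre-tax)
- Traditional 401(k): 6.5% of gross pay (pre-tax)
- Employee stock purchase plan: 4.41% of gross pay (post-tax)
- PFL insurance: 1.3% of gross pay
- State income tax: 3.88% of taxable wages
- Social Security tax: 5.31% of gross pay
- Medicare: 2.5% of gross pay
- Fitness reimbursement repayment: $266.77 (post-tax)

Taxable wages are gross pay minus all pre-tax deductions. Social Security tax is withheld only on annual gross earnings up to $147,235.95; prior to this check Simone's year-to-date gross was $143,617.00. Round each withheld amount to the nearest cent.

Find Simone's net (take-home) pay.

Traditional 401(k): $6,693.64 × 0.065 = $435.09
SIMPLE IRA contribution: $6,693.64 × 0.0851 = $569.63
Pre-tax total = $435.09 + $569.63 = $1,004.72
Taxable wages = $6,693.64 − $1,004.72 = $5,688.92
State income tax: $5,688.92 × 0.0388 = $220.73
PFL insurance: $6,693.64 × 0.013 = $87.02
Social Security tax: only $147,235.95 − $143,617.00 = $3,618.95 of this check is subject → $3,618.95 × 0.0531 = $192.17
Medicare: $6,693.64 × 0.025 = $167.34
Employee stock purchase plan: $6,693.64 × 0.0441 = $295.19
Fitness reimbursement repayment: $266.77
Total deductions = $435.09 + $569.63 + $220.73 + $87.02 + $192.17 + $167.34 + $295.19 + $266.77 = $2,233.94
Net pay = $6,693.64 − $2,233.94 = $4,459.70

$4,459.70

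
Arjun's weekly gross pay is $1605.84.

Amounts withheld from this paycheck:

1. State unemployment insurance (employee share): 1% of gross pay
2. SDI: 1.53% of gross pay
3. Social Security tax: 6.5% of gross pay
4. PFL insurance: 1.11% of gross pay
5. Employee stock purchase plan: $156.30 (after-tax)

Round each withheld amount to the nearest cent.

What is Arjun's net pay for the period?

$1286.71

State unemployment insurance (employee share): $1605.84 × 0.01 = $16.06
SDI: $1605.84 × 0.0153 = $24.57
PFL insurance: $1605.84 × 0.0111 = $17.82
Social Security tax: $1605.84 × 0.065 = $104.38
Employee stock purchase plan: $156.30
Total deductions = $16.06 + $24.57 + $17.82 + $104.38 + $156.30 = $319.13
Net pay = $1605.84 − $319.13 = $1286.71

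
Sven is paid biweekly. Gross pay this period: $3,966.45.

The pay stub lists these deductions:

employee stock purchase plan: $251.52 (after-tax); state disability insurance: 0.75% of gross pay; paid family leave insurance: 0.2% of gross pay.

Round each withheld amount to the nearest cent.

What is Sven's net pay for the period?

$3,677.25

State disability insurance: $3,966.45 × 0.0075 = $29.75
Paid family leave insurance: $3,966.45 × 0.002 = $7.93
Employee stock purchase plan: $251.52
Total deductions = $29.75 + $7.93 + $251.52 = $289.20
Net pay = $3,966.45 − $289.20 = $3,677.25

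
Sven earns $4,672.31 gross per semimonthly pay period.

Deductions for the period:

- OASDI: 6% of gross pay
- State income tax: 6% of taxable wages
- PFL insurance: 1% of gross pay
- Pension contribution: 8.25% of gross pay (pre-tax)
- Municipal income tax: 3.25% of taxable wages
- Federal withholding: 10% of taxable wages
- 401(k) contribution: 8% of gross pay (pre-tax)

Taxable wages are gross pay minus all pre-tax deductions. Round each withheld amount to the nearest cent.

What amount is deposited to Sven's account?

$2,832.74

401(k) contribution: $4,672.31 × 0.08 = $373.78
Pension contribution: $4,672.31 × 0.0825 = $385.47
Pre-tax total = $373.78 + $385.47 = $759.25
Taxable wages = $4,672.31 − $759.25 = $3,913.06
Federal withholding: $3,913.06 × 0.1 = $391.31
Municipal income tax: $3,913.06 × 0.0325 = $127.17
State income tax: $3,913.06 × 0.06 = $234.78
PFL insurance: $4,672.31 × 0.01 = $46.72
OASDI: $4,672.31 × 0.06 = $280.34
Total deductions = $373.78 + $385.47 + $391.31 + $127.17 + $234.78 + $46.72 + $280.34 = $1,839.57
Net pay = $4,672.31 − $1,839.57 = $2,832.74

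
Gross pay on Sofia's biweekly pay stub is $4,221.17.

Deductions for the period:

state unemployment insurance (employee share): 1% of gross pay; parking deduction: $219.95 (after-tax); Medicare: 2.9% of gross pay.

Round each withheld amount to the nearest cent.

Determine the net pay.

Medicare: $4,221.17 × 0.029 = $122.41
State unemployment insurance (employee share): $4,221.17 × 0.01 = $42.21
Parking deduction: $219.95
Total deductions = $122.41 + $42.21 + $219.95 = $384.57
Net pay = $4,221.17 − $384.57 = $3,836.60

$3,836.60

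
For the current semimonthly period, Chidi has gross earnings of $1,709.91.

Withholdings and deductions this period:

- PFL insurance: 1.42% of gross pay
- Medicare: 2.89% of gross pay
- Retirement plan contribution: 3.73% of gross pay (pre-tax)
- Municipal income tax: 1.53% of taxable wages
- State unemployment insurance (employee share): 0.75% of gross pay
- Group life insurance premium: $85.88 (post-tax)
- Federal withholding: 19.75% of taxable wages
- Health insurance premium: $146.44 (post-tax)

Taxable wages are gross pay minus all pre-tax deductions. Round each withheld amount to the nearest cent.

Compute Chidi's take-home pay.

$976.99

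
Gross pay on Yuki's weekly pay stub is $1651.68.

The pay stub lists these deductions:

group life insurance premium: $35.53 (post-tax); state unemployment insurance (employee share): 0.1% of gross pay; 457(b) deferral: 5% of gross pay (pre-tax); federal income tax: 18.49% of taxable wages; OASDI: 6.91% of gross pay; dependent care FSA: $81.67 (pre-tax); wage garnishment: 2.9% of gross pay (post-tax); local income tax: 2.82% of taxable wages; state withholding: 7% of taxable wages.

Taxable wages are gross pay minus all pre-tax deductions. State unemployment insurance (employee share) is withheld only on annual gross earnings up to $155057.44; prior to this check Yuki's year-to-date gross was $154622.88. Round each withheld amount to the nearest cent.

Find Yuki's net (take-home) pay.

$868.34

457(b) deferral: $1651.68 × 0.05 = $82.58
Dependent care FSA: $81.67
Pre-tax total = $82.58 + $81.67 = $164.25
Taxable wages = $1651.68 − $164.25 = $1487.43
Local income tax: $1487.43 × 0.0282 = $41.95
State withholding: $1487.43 × 0.07 = $104.12
Federal income tax: $1487.43 × 0.1849 = $275.03
OASDI: $1651.68 × 0.0691 = $114.13
State unemployment insurance (employee share): only $155057.44 − $154622.88 = $434.56 of this check is subject → $434.56 × 0.001 = $0.43
Wage garnishment: $1651.68 × 0.029 = $47.90
Group life insurance premium: $35.53
Total deductions = $82.58 + $81.67 + $41.95 + $104.12 + $275.03 + $114.13 + $0.43 + $47.90 + $35.53 = $783.34
Net pay = $1651.68 − $783.34 = $868.34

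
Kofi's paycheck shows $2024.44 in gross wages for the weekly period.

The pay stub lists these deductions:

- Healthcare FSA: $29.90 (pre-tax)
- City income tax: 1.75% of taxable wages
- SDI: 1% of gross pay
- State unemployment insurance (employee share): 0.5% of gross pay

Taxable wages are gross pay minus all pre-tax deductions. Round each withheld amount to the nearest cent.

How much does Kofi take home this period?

Healthcare FSA: $29.90
Taxable wages = $2024.44 − $29.90 = $1994.54
City income tax: $1994.54 × 0.0175 = $34.90
State unemployment insurance (employee share): $2024.44 × 0.005 = $10.12
SDI: $2024.44 × 0.01 = $20.24
Total deductions = $29.90 + $34.90 + $10.12 + $20.24 = $95.16
Net pay = $2024.44 − $95.16 = $1929.28

$1929.28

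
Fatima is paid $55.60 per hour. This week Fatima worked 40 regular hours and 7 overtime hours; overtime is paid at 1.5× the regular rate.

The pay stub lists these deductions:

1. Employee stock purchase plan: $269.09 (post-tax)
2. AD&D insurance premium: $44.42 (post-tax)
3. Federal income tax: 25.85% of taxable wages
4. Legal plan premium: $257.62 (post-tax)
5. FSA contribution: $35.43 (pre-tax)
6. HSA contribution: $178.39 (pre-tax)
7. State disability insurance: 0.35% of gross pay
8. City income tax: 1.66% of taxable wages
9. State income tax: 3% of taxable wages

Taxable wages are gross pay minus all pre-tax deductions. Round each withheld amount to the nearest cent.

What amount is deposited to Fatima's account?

$1,221.60

Regular pay: 40 × $55.60 = $2,224.00
Overtime pay: 7 × $55.60 × 1.5 = $583.80
Gross pay = $2,224.00 + $583.80 = $2,807.80
FSA contribution: $35.43
HSA contribution: $178.39
Pre-tax total = $35.43 + $178.39 = $213.82
Taxable wages = $2,807.80 − $213.82 = $2,593.98
Federal income tax: $2,593.98 × 0.2585 = $670.54
State income tax: $2,593.98 × 0.03 = $77.82
City income tax: $2,593.98 × 0.0166 = $43.06
State disability insurance: $2,807.80 × 0.0035 = $9.83
Employee stock purchase plan: $269.09
AD&D insurance premium: $44.42
Legal plan premium: $257.62
Total deductions = $35.43 + $178.39 + $670.54 + $77.82 + $43.06 + $9.83 + $269.09 + $44.42 + $257.62 = $1,586.20
Net pay = $2,807.80 − $1,586.20 = $1,221.60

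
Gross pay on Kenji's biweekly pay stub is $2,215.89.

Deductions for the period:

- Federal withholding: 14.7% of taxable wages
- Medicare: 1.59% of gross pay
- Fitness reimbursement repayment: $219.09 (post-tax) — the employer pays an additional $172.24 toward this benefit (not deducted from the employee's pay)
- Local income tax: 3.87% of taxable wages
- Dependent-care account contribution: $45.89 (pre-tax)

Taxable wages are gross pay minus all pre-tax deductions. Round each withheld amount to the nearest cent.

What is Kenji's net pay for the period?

$1,512.71

Dependent-care account contribution: $45.89
Taxable wages = $2,215.89 − $45.89 = $2,170.00
Local income tax: $2,170.00 × 0.0387 = $83.98
Federal withholding: $2,170.00 × 0.147 = $318.99
Medicare: $2,215.89 × 0.0159 = $35.23
Fitness reimbursement repayment: $219.09
(Employer's $172.24 toward fitness reimbursement repayment is not withheld from the employee.)
Total deductions = $45.89 + $83.98 + $318.99 + $35.23 + $219.09 = $703.18
Net pay = $2,215.89 − $703.18 = $1,512.71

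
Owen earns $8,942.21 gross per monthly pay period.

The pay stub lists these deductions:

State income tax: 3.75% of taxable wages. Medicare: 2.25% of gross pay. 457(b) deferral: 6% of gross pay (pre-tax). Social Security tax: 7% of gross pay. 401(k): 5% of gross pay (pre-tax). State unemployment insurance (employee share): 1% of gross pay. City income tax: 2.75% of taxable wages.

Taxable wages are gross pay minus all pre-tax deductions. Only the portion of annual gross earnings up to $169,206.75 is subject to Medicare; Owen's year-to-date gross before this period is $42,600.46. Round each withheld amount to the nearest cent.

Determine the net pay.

457(b) deferral: $8,942.21 × 0.06 = $536.53
401(k): $8,942.21 × 0.05 = $447.11
Pre-tax total = $536.53 + $447.11 = $983.64
Taxable wages = $8,942.21 − $983.64 = $7,958.57
City income tax: $7,958.57 × 0.0275 = $218.86
State income tax: $7,958.57 × 0.0375 = $298.45
State unemployment insurance (employee share): $8,942.21 × 0.01 = $89.42
Social Security tax: $8,942.21 × 0.07 = $625.95
Medicare: cap not yet reached, full $8,942.21 is subject → $8,942.21 × 0.0225 = $201.20
Total deductions = $536.53 + $447.11 + $218.86 + $298.45 + $89.42 + $625.95 + $201.20 = $2,417.52
Net pay = $8,942.21 − $2,417.52 = $6,524.69

$6,524.69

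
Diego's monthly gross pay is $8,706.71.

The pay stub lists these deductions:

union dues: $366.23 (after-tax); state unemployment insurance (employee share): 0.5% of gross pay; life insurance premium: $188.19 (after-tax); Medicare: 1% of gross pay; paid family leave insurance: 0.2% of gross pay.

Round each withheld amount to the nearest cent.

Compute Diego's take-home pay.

Paid family leave insurance: $8,706.71 × 0.002 = $17.41
State unemployment insurance (employee share): $8,706.71 × 0.005 = $43.53
Medicare: $8,706.71 × 0.01 = $87.07
Union dues: $366.23
Life insurance premium: $188.19
Total deductions = $17.41 + $43.53 + $87.07 + $366.23 + $188.19 = $702.43
Net pay = $8,706.71 − $702.43 = $8,004.28

$8,004.28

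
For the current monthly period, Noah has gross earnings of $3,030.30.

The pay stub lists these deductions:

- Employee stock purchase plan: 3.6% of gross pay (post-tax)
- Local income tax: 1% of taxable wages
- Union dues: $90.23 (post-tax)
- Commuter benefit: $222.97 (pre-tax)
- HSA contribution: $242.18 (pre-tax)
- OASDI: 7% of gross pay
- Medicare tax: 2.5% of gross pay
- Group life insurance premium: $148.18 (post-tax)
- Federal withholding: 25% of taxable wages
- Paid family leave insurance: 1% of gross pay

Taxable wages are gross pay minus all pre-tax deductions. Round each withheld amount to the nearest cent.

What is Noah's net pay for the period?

Commuter benefit: $222.97
HSA contribution: $242.18
Pre-tax total = $222.97 + $242.18 = $465.15
Taxable wages = $3,030.30 − $465.15 = $2,565.15
Federal withholding: $2,565.15 × 0.25 = $641.29
Local income tax: $2,565.15 × 0.01 = $25.65
Medicare tax: $3,030.30 × 0.025 = $75.76
Paid family leave insurance: $3,030.30 × 0.01 = $30.30
OASDI: $3,030.30 × 0.07 = $212.12
Employee stock purchase plan: $3,030.30 × 0.036 = $109.09
Group life insurance premium: $148.18
Union dues: $90.23
Total deductions = $222.97 + $242.18 + $641.29 + $25.65 + $75.76 + $30.30 + $212.12 + $109.09 + $148.18 + $90.23 = $1,797.77
Net pay = $3,030.30 − $1,797.77 = $1,232.53

$1,232.53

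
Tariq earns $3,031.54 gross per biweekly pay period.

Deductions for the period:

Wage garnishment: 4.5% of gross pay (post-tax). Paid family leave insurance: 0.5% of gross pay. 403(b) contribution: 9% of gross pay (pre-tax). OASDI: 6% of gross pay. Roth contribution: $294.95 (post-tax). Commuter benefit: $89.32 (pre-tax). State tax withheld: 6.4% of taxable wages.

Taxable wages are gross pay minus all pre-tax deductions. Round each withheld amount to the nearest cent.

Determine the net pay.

$1,870.12

Commuter benefit: $89.32
403(b) contribution: $3,031.54 × 0.09 = $272.84
Pre-tax total = $89.32 + $272.84 = $362.16
Taxable wages = $3,031.54 − $362.16 = $2,669.38
State tax withheld: $2,669.38 × 0.064 = $170.84
Paid family leave insurance: $3,031.54 × 0.005 = $15.16
OASDI: $3,031.54 × 0.06 = $181.89
Wage garnishment: $3,031.54 × 0.045 = $136.42
Roth contribution: $294.95
Total deductions = $89.32 + $272.84 + $170.84 + $15.16 + $181.89 + $136.42 + $294.95 = $1,161.42
Net pay = $3,031.54 − $1,161.42 = $1,870.12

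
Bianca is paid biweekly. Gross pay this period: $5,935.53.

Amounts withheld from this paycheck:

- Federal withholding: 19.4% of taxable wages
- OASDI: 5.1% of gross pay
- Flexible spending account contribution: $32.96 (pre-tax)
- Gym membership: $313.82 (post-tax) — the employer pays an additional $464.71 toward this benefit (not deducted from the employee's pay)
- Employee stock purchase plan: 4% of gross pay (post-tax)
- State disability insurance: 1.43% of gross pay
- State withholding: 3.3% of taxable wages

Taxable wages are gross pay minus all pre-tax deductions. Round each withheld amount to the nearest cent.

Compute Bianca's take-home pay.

$3,623.86

Flexible spending account contribution: $32.96
Taxable wages = $5,935.53 − $32.96 = $5,902.57
State withholding: $5,902.57 × 0.033 = $194.78
Federal withholding: $5,902.57 × 0.194 = $1,145.10
State disability insurance: $5,935.53 × 0.0143 = $84.88
OASDI: $5,935.53 × 0.051 = $302.71
Employee stock purchase plan: $5,935.53 × 0.04 = $237.42
Gym membership: $313.82
(Employer's $464.71 toward gym membership is not withheld from the employee.)
Total deductions = $32.96 + $194.78 + $1,145.10 + $84.88 + $302.71 + $237.42 + $313.82 = $2,311.67
Net pay = $5,935.53 − $2,311.67 = $3,623.86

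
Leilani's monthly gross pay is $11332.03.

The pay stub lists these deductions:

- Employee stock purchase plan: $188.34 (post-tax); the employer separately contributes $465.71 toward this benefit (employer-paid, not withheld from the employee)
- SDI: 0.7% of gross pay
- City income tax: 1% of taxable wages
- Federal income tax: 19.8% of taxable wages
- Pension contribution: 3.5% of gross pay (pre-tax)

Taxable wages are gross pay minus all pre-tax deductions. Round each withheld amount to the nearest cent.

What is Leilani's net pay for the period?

$8393.19

Pension contribution: $11332.03 × 0.035 = $396.62
Taxable wages = $11332.03 − $396.62 = $10935.41
City income tax: $10935.41 × 0.01 = $109.35
Federal income tax: $10935.41 × 0.198 = $2165.21
SDI: $11332.03 × 0.007 = $79.32
Employee stock purchase plan: $188.34
(Employer's $465.71 toward employee stock purchase plan is not withheld from the employee.)
Total deductions = $396.62 + $109.35 + $2165.21 + $79.32 + $188.34 = $2938.84
Net pay = $11332.03 − $2938.84 = $8393.19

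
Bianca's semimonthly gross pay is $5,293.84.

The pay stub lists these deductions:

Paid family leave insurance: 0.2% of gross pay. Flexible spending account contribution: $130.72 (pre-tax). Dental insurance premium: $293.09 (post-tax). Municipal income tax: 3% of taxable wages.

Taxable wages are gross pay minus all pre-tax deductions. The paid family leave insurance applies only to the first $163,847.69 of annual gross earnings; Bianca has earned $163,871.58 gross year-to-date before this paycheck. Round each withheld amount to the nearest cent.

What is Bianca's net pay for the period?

$4,715.14

Flexible spending account contribution: $130.72
Taxable wages = $5,293.84 − $130.72 = $5,163.12
Municipal income tax: $5,163.12 × 0.03 = $154.89
Paid family leave insurance: annual cap $163,847.69 already reached (YTD $163,871.58), so $0.00
Dental insurance premium: $293.09
Total deductions = $130.72 + $154.89 + $0.00 + $293.09 = $578.70
Net pay = $5,293.84 − $578.70 = $4,715.14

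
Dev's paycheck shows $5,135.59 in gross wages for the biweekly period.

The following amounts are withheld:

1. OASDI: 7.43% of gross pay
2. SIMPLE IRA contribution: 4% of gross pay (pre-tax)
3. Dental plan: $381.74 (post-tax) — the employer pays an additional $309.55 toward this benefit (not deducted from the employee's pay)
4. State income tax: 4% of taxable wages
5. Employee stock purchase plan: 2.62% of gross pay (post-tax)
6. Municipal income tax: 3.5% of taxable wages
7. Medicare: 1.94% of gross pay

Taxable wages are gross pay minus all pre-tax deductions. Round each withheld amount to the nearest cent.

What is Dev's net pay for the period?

$3,562.91

SIMPLE IRA contribution: $5,135.59 × 0.04 = $205.42
Taxable wages = $5,135.59 − $205.42 = $4,930.17
State income tax: $4,930.17 × 0.04 = $197.21
Municipal income tax: $4,930.17 × 0.035 = $172.56
OASDI: $5,135.59 × 0.0743 = $381.57
Medicare: $5,135.59 × 0.0194 = $99.63
Employee stock purchase plan: $5,135.59 × 0.0262 = $134.55
Dental plan: $381.74
(Employer's $309.55 toward dental plan is not withheld from the employee.)
Total deductions = $205.42 + $197.21 + $172.56 + $381.57 + $99.63 + $134.55 + $381.74 = $1,572.68
Net pay = $5,135.59 − $1,572.68 = $3,562.91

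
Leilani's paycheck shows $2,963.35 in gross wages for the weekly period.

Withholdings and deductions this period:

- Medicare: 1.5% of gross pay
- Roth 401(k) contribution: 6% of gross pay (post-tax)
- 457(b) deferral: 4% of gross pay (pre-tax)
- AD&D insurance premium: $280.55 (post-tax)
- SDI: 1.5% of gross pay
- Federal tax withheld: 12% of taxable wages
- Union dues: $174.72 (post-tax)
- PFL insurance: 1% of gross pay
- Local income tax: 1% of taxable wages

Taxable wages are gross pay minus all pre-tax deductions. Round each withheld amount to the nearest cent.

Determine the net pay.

$1,723.39

457(b) deferral: $2,963.35 × 0.04 = $118.53
Taxable wages = $2,963.35 − $118.53 = $2,844.82
Federal tax withheld: $2,844.82 × 0.12 = $341.38
Local income tax: $2,844.82 × 0.01 = $28.45
SDI: $2,963.35 × 0.015 = $44.45
Medicare: $2,963.35 × 0.015 = $44.45
PFL insurance: $2,963.35 × 0.01 = $29.63
Union dues: $174.72
AD&D insurance premium: $280.55
Roth 401(k) contribution: $2,963.35 × 0.06 = $177.80
Total deductions = $118.53 + $341.38 + $28.45 + $44.45 + $44.45 + $29.63 + $174.72 + $280.55 + $177.80 = $1,239.96
Net pay = $2,963.35 − $1,239.96 = $1,723.39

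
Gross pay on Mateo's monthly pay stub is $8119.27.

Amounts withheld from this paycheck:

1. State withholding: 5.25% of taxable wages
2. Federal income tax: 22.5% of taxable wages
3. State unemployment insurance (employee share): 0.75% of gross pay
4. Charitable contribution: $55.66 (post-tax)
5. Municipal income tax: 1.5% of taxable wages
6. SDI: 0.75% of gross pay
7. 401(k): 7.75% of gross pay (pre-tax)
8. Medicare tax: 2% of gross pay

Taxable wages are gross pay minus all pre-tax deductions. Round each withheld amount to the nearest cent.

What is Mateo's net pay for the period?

401(k): $8119.27 × 0.0775 = $629.24
Taxable wages = $8119.27 − $629.24 = $7490.03
Federal income tax: $7490.03 × 0.225 = $1685.26
Municipal income tax: $7490.03 × 0.015 = $112.35
State withholding: $7490.03 × 0.0525 = $393.23
State unemployment insurance (employee share): $8119.27 × 0.0075 = $60.89
Medicare tax: $8119.27 × 0.02 = $162.39
SDI: $8119.27 × 0.0075 = $60.89
Charitable contribution: $55.66
Total deductions = $629.24 + $1685.26 + $112.35 + $393.23 + $60.89 + $162.39 + $60.89 + $55.66 = $3159.91
Net pay = $8119.27 − $3159.91 = $4959.36

$4959.36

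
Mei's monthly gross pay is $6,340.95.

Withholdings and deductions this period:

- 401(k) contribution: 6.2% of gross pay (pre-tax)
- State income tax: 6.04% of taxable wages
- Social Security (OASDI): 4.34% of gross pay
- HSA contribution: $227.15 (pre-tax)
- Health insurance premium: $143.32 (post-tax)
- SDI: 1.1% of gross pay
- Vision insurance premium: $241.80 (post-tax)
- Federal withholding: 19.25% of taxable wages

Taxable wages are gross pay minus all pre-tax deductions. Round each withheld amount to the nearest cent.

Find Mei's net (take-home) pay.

$3,543.83

401(k) contribution: $6,340.95 × 0.062 = $393.14
HSA contribution: $227.15
Pre-tax total = $393.14 + $227.15 = $620.29
Taxable wages = $6,340.95 − $620.29 = $5,720.66
State income tax: $5,720.66 × 0.0604 = $345.53
Federal withholding: $5,720.66 × 0.1925 = $1,101.23
SDI: $6,340.95 × 0.011 = $69.75
Social Security (OASDI): $6,340.95 × 0.0434 = $275.20
Vision insurance premium: $241.80
Health insurance premium: $143.32
Total deductions = $393.14 + $227.15 + $345.53 + $1,101.23 + $69.75 + $275.20 + $241.80 + $143.32 = $2,797.12
Net pay = $6,340.95 − $2,797.12 = $3,543.83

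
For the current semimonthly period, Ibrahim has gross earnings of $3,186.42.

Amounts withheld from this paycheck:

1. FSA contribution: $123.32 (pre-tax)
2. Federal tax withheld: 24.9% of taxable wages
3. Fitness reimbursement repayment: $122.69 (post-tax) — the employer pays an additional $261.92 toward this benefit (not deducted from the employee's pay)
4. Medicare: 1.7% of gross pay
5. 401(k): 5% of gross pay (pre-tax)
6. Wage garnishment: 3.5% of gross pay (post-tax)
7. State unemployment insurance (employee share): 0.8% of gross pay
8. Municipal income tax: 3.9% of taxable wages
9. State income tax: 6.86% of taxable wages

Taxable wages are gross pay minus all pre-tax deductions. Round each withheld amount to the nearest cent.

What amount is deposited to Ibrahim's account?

401(k): $3,186.42 × 0.05 = $159.32
FSA contribution: $123.32
Pre-tax total = $159.32 + $123.32 = $282.64
Taxable wages = $3,186.42 − $282.64 = $2,903.78
Municipal income tax: $2,903.78 × 0.039 = $113.25
Federal tax withheld: $2,903.78 × 0.249 = $723.04
State income tax: $2,903.78 × 0.0686 = $199.20
State unemployment insurance (employee share): $3,186.42 × 0.008 = $25.49
Medicare: $3,186.42 × 0.017 = $54.17
Fitness reimbursement repayment: $122.69
Wage garnishment: $3,186.42 × 0.035 = $111.52
(Employer's $261.92 toward fitness reimbursement repayment is not withheld from the employee.)
Total deductions = $159.32 + $123.32 + $113.25 + $723.04 + $199.20 + $25.49 + $54.17 + $122.69 + $111.52 = $1,632.00
Net pay = $3,186.42 − $1,632.00 = $1,554.42

$1,554.42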